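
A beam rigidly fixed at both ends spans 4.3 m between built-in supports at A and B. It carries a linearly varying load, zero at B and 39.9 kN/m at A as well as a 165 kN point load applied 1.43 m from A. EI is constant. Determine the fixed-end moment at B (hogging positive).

M_B = 76.96 kN·m

Take the two fixed-end moments M_A, M_B as redundants; the released structure is the simple span AB.
Simple-span end rotations at A and B under the given loads:
  at A: triangular load, peak 39.9: w₀L³/(45EI) = 70.5/EI
  at B: triangular load, peak 39.9: 7w₀L³/(360EI) = 61.68/EI
  at A: point load 165 at a = 1.43: Pab(L + b)/(6LEI) = 188.2/EI
  at B: point load 165 at a = 1.43: Pab(L + a)/(6LEI) = 150.4/EI
  θ_A0 = 258.7/EI,  θ_B0 = 212.1/EI
Flexibility coefficients: a unit moment at one end gives L/(3EI) there and L/(6EI) at the far end, so f₁₁ = f₂₂ = 1.433/EI and f₁₂ = f₂₁ = 0.7167/EI.
Compatibility — zero rotation at each built-in end:
  1.433 M_A + 0.7167 M_B = 258.7
  0.7167 M_A + 1.433 M_B = 212.1
Solving the pair gives M_A = 142 kN·m and M_B = 76.96 kN·m (hogging).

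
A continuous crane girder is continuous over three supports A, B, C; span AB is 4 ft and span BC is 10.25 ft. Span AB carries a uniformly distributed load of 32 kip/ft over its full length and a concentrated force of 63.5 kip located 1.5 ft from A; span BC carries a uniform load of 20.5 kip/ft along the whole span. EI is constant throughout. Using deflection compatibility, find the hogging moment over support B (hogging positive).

Insert a hinge at B; M_B is the redundant, and each span becomes simply supported.
Rotations at B on the released spans (each span's end-slope, ×1/EI):
  span AB: UDL 32: wL³/(24EI) = 85.33/EI
  span AB: point load 63.5 at a = 1.5: Pab(L + a)/(6LEI) = 54.57/EI
  span BC: UDL 20.5: wL³/(24EI) = 919.8/EI
  relative rotation θ_0 = (139.9 + 919.8)/EI = 1060/EI
A unit hogging moment at B produces rotation L₁/(3EI) + L₂/(3EI) = 4.75/EI.
Compatibility: M_B·(L₁+L₂)/(3EI) = θ_0, giving M_B = 223.1 kip·ft (hogging).

M_B = 223.1 kip·ft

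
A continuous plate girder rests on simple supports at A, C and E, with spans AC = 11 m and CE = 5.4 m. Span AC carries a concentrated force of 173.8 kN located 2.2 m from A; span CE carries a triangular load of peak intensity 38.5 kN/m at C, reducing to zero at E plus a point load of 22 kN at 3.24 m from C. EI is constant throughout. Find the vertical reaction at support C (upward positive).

Release continuity at C by inserting a hinge; the redundant is the internal moment M_C. The primary structure is two simply-supported spans AC and CE.
End slopes at the hinge C, treating each span as simply supported:
  span AC: point load 173.8 at a = 2.2: Pab(L + a)/(6LEI) = 673/EI
  span CE: triangular load, peak 38.5: w₀L³/(45EI) = 134.7/EI
  span CE: point load 22 at a = 3.24: Pab(L + b)/(6LEI) = 35.93/EI
  relative rotation θ_0 = (673 + 170.6)/EI = 843.6/EI
A unit hogging moment at C produces rotation L₁/(3EI) + L₂/(3EI) = 5.467/EI.
Slope continuity at C: θ_0 = M_C·5.467/EI, so M_C = 843.6/5.467 = 154.3 kN·m (hogging).
Span AC, ΣM about A with M_C applied at C: R_C^{AC}·11 = 382.4 + 154.3, so R_C^{AC} = 48.79 kN and R_A = 173.8 − 48.79 = 125 kN.
Span CE, ΣM about E: R_C^{CE}·5.4 = 421.7 + 154.3, so R_C^{CE} = 106.7 kN and R_E = 126 − 106.7 = 19.27 kN.
R_C = 48.79 + 106.7 = 155.5 kN.

R_C = 155.5 kN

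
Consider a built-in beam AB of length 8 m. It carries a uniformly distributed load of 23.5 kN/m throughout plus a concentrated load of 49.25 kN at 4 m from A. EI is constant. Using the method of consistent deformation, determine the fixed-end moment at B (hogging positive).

M_B = 174.6 kN·m

Take the two fixed-end moments M_A, M_B as redundants; the released structure is the simple span AB.
Simple-span end rotations at A and B under the given loads:
  at A: UDL 23.5: wL³/(24EI) = 501.3/EI
  at B: UDL 23.5: wL³/(24EI) = 501.3/EI
  at A: point load 49.25 at a = 4: Pab(L + b)/(6LEI) = 197/EI
  at B: point load 49.25 at a = 4: Pab(L + a)/(6LEI) = 197/EI
  θ_A0 = 698.3/EI,  θ_B0 = 698.3/EI
Flexibility coefficients: a unit moment at one end gives L/(3EI) there and L/(6EI) at the far end, so f₁₁ = f₂₂ = 2.667/EI and f₁₂ = f₂₁ = 1.333/EI.
Compatibility — zero rotation at each built-in end:
  2.667 M_A + 1.333 M_B = 698.3
  1.333 M_A + 2.667 M_B = 698.3
Solving the pair gives M_A = 174.6 kN·m and M_B = 174.6 kN·m (hogging).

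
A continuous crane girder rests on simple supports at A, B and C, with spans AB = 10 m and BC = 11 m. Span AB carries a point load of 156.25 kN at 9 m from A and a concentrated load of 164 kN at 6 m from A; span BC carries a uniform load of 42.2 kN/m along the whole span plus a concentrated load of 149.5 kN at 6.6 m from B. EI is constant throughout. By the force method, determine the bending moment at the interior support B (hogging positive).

M_B = 692.6 kN·m

Insert a hinge at B; M_B is the redundant, and each span becomes simply supported.
Discontinuity in slope at B on the released structure — sum the simple-span end rotations:
  span AB: point load 156.25 at a = 9: Pab(L + a)/(6LEI) = 445.3/EI
  span AB: point load 164 at a = 6: Pab(L + a)/(6LEI) = 1050/EI
  span BC: UDL 42.2: wL³/(24EI) = 2340/EI
  span BC: point load 149.5 at a = 6.6: Pab(L + b)/(6LEI) = 1013/EI
  relative rotation θ_0 = (1495 + 3353)/EI = 4848/EI
A unit hogging moment at B produces rotation L₁/(3EI) + L₂/(3EI) = 7/EI.
Compatibility: M_B·(L₁+L₂)/(3EI) = θ_0, giving M_B = 692.6 kN·m (hogging).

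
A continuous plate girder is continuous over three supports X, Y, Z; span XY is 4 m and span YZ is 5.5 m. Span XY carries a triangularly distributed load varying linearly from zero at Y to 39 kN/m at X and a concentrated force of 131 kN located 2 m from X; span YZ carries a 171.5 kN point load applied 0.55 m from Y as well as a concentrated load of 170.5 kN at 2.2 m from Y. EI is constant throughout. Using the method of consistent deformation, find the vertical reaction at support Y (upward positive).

Insert a hinge at Y; M_Y is the redundant, and each span becomes simply supported.
Discontinuity in slope at Y on the released structure — sum the simple-span end rotations:
  span XY: triangular load, peak 39: 7w₀L³/(360EI) = 48.53/EI
  span XY: point load 131 at a = 2: Pab(L + a)/(6LEI) = 131/EI
  span YZ: point load 171.5 at a = 0.55: Pab(L + b)/(6LEI) = 147.9/EI
  span YZ: point load 170.5 at a = 2.2: Pab(L + b)/(6LEI) = 330.1/EI
  relative rotation θ_0 = (179.5 + 477.9)/EI = 657.5/EI
A unit hogging moment at Y produces rotation L₁/(3EI) + L₂/(3EI) = 3.167/EI.
Compatibility: M_Y·(L₁+L₂)/(3EI) = θ_0, giving M_Y = 207.6 kN·m (hogging).
Span XY, ΣM about X with M_Y applied at Y: R_Y^{XY}·4 = 366 + 207.6, so R_Y^{XY} = 143.4 kN and R_X = 209 − 143.4 = 65.59 kN.
Span YZ, ΣM about Z: R_Y^{YZ}·5.5 = 1412 + 207.6, so R_Y^{YZ} = 294.4 kN and R_Z = 342 − 294.4 = 47.6 kN.
R_Y = 143.4 + 294.4 = 437.8 kN.

R_Y = 437.8 kN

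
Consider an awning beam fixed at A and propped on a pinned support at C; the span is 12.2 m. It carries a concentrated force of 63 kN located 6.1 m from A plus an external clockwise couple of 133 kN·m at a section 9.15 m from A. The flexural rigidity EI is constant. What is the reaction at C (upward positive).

Choose R_C as the redundant. The primary structure is the cantilever fixed at A.
Primary-structure tip deflection at C by superposition:
  point load 63 at a = 6.1: Pa²(3L − a)/(6EI) = 11917/EI
  clockwise couple 133 at a = 9.15: M₀a(2L − a)/(2EI) = 9279/EI
  δ_0 = 21196/EI
Flexibility coefficient — unit upward force at C: δ_{CC} = L³/(3EI) = 605.3/EI.
The prop prevents deflection at C: R_C = δ_0/δ_{CC} = 21196/605.3 = 35.02 kN.

R_C = 35.02 kN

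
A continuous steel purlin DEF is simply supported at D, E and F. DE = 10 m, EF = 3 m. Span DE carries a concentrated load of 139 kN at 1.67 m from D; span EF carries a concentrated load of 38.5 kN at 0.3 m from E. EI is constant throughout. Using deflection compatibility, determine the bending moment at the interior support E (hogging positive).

Take M_E as the redundant. Released structure: two simple spans DE and EF with a hinge at E.
Discontinuity in slope at E on the released structure — sum the simple-span end rotations:
  span DE: point load 139 at a = 1.67: Pab(L + a)/(6LEI) = 376.1/EI
  span EF: point load 38.5 at a = 0.3: Pab(L + b)/(6LEI) = 9.875/EI
  relative rotation θ_0 = (376.1 + 9.875)/EI = 386/EI
A unit hogging moment at E produces rotation L₁/(3EI) + L₂/(3EI) = 4.333/EI.
Slope continuity at E: θ_0 = M_E·4.333/EI, so M_E = 386/4.333 = 89.07 kN·m (hogging).

M_E = 89.07 kN·m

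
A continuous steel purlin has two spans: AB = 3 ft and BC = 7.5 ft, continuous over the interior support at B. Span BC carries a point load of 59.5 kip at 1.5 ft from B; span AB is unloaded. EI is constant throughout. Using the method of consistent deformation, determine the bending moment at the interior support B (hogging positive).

M_B = 45.9 kip·ft

Take M_B as the redundant. Released structure: two simple spans AB and BC with a hinge at B.
Rotations at B on the released spans (each span's end-slope, ×1/EI):
  span BC: point load 59.5 at a = 1.5: Pab(L + b)/(6LEI) = 160.7/EI
  relative rotation θ_0 = (0 + 160.7)/EI = 160.7/EI
A unit hogging moment at B produces rotation L₁/(3EI) + L₂/(3EI) = 3.5/EI.
Compatibility: M_B·(L₁+L₂)/(3EI) = θ_0, giving M_B = 45.9 kip·ft (hogging).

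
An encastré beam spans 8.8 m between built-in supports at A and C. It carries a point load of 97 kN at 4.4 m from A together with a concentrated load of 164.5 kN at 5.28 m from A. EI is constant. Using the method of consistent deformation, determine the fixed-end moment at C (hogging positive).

M_C = 315.2 kN·m

Release both end moments; the primary structure is a simply-supported span AC with redundants M_A and M_C.
Simple-span end rotations at A and C under the given loads:
  at A: point load 97 at a = 4.4: Pab(L + b)/(6LEI) = 469.5/EI
  at C: point load 97 at a = 4.4: Pab(L + a)/(6LEI) = 469.5/EI
  at A: point load 164.5 at a = 5.28: Pab(L + b)/(6LEI) = 713.4/EI
  at C: point load 164.5 at a = 5.28: Pab(L + a)/(6LEI) = 815.3/EI
  θ_A0 = 1183/EI,  θ_C0 = 1285/EI
Flexibility coefficients: a unit moment at one end gives L/(3EI) there and L/(6EI) at the far end, so f₁₁ = f₂₂ = 2.933/EI and f₁₂ = f₂₁ = 1.467/EI.
Compatibility — zero rotation at each built-in end:
  2.933 M_A + 1.467 M_C = 1183
  1.467 M_A + 2.933 M_C = 1285
Solving the pair gives M_A = 245.7 kN·m and M_C = 315.2 kN·m (hogging).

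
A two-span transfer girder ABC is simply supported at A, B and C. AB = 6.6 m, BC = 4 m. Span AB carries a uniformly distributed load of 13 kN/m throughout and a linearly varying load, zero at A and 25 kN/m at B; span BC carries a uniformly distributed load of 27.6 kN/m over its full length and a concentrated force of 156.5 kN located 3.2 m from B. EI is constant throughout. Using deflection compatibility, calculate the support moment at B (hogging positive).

Take M_B as the redundant. Released structure: two simple spans AB and BC with a hinge at B.
Discontinuity in slope at B on the released structure — sum the simple-span end rotations:
  span AB: UDL 13: wL³/(24EI) = 155.7/EI
  span AB: triangular load, peak 25: w₀L³/(45EI) = 159.7/EI
  span BC: UDL 27.6: wL³/(24EI) = 73.6/EI
  span BC: point load 156.5 at a = 3.2: Pab(L + b)/(6LEI) = 80.13/EI
  relative rotation θ_0 = (315.4 + 153.7)/EI = 469.2/EI
A unit hogging moment at B produces rotation L₁/(3EI) + L₂/(3EI) = 3.533/EI.
Slope continuity at B: θ_0 = M_B·3.533/EI, so M_B = 469.2/3.533 = 132.8 kN·m (hogging).

M_B = 132.8 kN·m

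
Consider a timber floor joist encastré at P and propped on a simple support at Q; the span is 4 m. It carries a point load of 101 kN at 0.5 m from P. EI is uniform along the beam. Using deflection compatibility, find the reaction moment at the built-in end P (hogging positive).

M_P = 41.43 kN·m

Choose R_Q as the redundant. The primary structure is the cantilever fixed at P.
Free-end deflection of the primary structure under the applied loading (downward +):
  point load 101 at a = 0.5: Pa²(3L − a)/(6EI) = 48.4/EI
Flexibility coefficient — unit upward force at Q: δ_{QQ} = L³/(3EI) = 21.33/EI.
Compatibility at Q: δ_0 − R_Q·δ_{QQ} = 0, so R_Q = 48.4/21.33 = 2.269 kN.
Moment equilibrium about P: M_P = Σ(load moments about P) − R_Q·L = 50.5 − 2.269×4 = 41.43 kN·m.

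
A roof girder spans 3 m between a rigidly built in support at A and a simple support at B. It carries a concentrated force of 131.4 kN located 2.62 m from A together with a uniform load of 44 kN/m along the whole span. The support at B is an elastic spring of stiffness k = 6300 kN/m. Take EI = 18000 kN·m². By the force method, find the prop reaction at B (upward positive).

Choose R_B as the redundant. The primary structure is the cantilever fixed at A.
Free-end deflection of the primary structure under the applied loading (downward +):
  point load 131.4 at a = 2.62: Pa²(3L − a)/(6EI) = 959.1/EI
  UDL 44: wL⁴/(8EI) = 445.5/EI
  δ_0 = 1405/EI
Flexibility coefficient — unit upward force at B: δ_{BB} = L³/(3EI) = 9/EI.
With EI = 18000 kN·m²: δ_0 = 0.078034 m and δ_{BB} = 0.0005 m/kN.
Compatibility — the spring shortens by R_B/k under the reaction it provides: δ_0 − R_B·δ_{BB} = R_B/k. With 1/k = 0.000159 m/kN, R_B = δ_0 / (δ_{BB} + 1/k) = 0.078034 / (0.0005 + 0.000159) = 118.5 kN.

R_B = 118.5 kN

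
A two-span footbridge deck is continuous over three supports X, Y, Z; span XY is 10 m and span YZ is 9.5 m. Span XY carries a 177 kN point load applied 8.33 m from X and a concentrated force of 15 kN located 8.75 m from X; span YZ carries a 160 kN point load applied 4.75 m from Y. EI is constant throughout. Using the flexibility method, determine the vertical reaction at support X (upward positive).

R_X = 5.188 kN

Insert a hinge at Y; M_Y is the redundant, and each span becomes simply supported.
Rotations at Y on the released spans (each span's end-slope, ×1/EI):
  span XY: point load 177 at a = 8.33: Pab(L + a)/(6LEI) = 752.2/EI
  span XY: point load 15 at a = 8.75: Pab(L + a)/(6LEI) = 51.27/EI
  span YZ: point load 160 at a = 4.75: Pab(L + b)/(6LEI) = 902.5/EI
  relative rotation θ_0 = (803.5 + 902.5)/EI = 1706/EI
A unit hogging moment at Y produces rotation L₁/(3EI) + L₂/(3EI) = 6.5/EI.
Slope continuity at Y: θ_0 = M_Y·6.5/EI, so M_Y = 1706/6.5 = 262.5 kN·m (hogging).
Span XY, ΣM about X with M_Y applied at Y: R_Y^{XY}·10 = 1606 + 262.5, so R_Y^{XY} = 186.8 kN and R_X = 192 − 186.8 = 5.188 kN.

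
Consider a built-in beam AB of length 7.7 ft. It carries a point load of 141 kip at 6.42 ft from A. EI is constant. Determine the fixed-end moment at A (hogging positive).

M_A = 25.01 kip·ft

Take the two fixed-end moments M_A, M_B as redundants; the released structure is the simple span AB.
End rotations of the released simple span under the applied load (×1/EI):
  at A: point load 141 at a = 6.42: Pab(L + b)/(6LEI) = 225.2/EI
  at B: point load 141 at a = 6.42: Pab(L + a)/(6LEI) = 354.1/EI
  θ_A0 = 225.2/EI,  θ_B0 = 354.1/EI
Flexibility coefficients: a unit moment at one end gives L/(3EI) there and L/(6EI) at the far end, so f₁₁ = f₂₂ = 2.567/EI and f₁₂ = f₂₁ = 1.283/EI.
Compatibility — zero rotation at each built-in end:
  2.567 M_A + 1.283 M_B = 225.2
  1.283 M_A + 2.567 M_B = 354.1
Solving the pair gives M_A = 25.01 kip·ft and M_B = 125.5 kip·ft (hogging).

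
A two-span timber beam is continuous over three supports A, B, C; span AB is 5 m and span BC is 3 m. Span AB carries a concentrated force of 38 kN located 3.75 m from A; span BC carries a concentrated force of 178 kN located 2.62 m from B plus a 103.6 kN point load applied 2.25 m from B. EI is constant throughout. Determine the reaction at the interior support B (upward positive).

Insert a hinge at B; M_B is the redundant, and each span becomes simply supported.
End slopes at the hinge B, treating each span as simply supported:
  span AB: point load 38 at a = 3.75: Pab(L + a)/(6LEI) = 51.95/EI
  span BC: point load 178 at a = 2.62: Pab(L + b)/(6LEI) = 33.28/EI
  span BC: point load 103.6 at a = 2.25: Pab(L + b)/(6LEI) = 36.42/EI
  relative rotation θ_0 = (51.95 + 69.7)/EI = 121.7/EI
A unit hogging moment at B produces rotation L₁/(3EI) + L₂/(3EI) = 2.667/EI.
Slope continuity at B: θ_0 = M_B·2.667/EI, so M_B = 121.7/2.667 = 45.62 kN·m (hogging).
Span AB, ΣM about A with M_B applied at B: R_B^{AB}·5 = 142.5 + 45.62, so R_B^{AB} = 37.62 kN and R_A = 38 − 37.62 = 0.3761 kN.
Span BC, ΣM about C: R_B^{BC}·3 = 145.3 + 45.62, so R_B^{BC} = 63.65 kN and R_C = 281.6 − 63.65 = 217.9 kN.
R_B = 37.62 + 63.65 = 101.3 kN.

R_B = 101.3 kN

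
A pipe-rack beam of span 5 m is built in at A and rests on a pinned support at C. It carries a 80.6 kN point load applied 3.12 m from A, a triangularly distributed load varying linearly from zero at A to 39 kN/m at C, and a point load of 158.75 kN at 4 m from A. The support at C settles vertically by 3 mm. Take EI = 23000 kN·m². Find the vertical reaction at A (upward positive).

Release the roller at C. Primary structure: cantilever fixed at A.
Primary-structure tip deflection at C by superposition:
  point load 80.6 at a = 3.12: Pa²(3L − a)/(6EI) = 1553/EI
  triangular load, peak 39 at the free end: 11w₀L⁴/(120EI) = 2234/EI
  point load 158.75 at a = 4: Pa²(3L − a)/(6EI) = 4657/EI
  δ_0 = 8445/EI
Flexibility coefficient — unit upward force at C: δ_{CC} = L³/(3EI) = 41.67/EI.
With EI = 23000 kN·m²: δ_0 = 0.36715 m and δ_{CC} = 0.001812 m/kN.
Compatibility — the beam at C must follow the support down by 0.003 m: δ_0 − R_C·δ_{CC} = 0.003, so R_C = (0.36715 − 0.003)/0.001812 = 201 kN.
Vertical equilibrium: R_A = ΣP − R_C = 336.9 − 201 = 135.8 kN.

R_A = 135.8 kN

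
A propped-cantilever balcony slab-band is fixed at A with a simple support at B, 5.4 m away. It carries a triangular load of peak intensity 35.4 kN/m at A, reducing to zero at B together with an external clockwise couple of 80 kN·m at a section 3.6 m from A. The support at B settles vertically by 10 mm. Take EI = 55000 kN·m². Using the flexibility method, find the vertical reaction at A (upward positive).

R_A = 67.19 kN

Release the roller at B. Primary structure: cantilever fixed at A.
Downward deflection at the released point B due to the loads:
  triangular load, peak 35.4 at the fixed end: w₀L⁴/(30EI) = 1003/EI
  clockwise couple 80 at a = 3.6: M₀a(2L − a)/(2EI) = 1037/EI
  δ_0 = 2040/EI
Flexibility coefficient — unit upward force at B: δ_{BB} = L³/(3EI) = 52.49/EI.
With EI = 55000 kN·m²: δ_0 = 0.037094 m and δ_{BB} = 0.000954 m/kN.
Compatibility — the beam at B must follow the support down by 0.01 m: δ_0 − R_B·δ_{BB} = 0.01, so R_B = (0.037094 − 0.01)/0.000954 = 28.39 kN.
Vertical equilibrium: R_A = ΣP − R_B = 95.58 − 28.39 = 67.19 kN.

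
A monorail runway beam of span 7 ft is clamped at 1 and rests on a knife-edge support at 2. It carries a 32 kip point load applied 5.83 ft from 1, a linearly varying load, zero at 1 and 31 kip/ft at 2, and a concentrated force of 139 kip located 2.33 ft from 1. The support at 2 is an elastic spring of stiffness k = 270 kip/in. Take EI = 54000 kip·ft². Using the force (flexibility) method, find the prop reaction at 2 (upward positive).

Choose R_2 as the redundant. The primary structure is the cantilever fixed at 1.
Primary-structure tip deflection at 2 by superposition:
  point load 32 at a = 5.83: Pa²(3L − a)/(6EI) = 2750/EI
  triangular load, peak 31 at the free end: 11w₀L⁴/(120EI) = 6823/EI
  point load 139 at a = 2.33: Pa²(3L − a)/(6EI) = 2348/EI
  δ_0 = 11921/EI
Tip deflection under a unit load at 2: L³/(3EI) = 114.3/EI.
With EI = 54000 kip·ft²: δ_0 = 0.22076 ft and δ_{22} = 0.002117 ft/kip.
Compatibility — the spring shortens by R_2/k under the reaction it provides: δ_0 − R_2·δ_{22} = R_2/k. With 1/k = 1/(270×12) ft/kip = 0.000309 ft/kip, R_2 = δ_0 / (δ_{22} + 1/k) = 0.22076 / (0.002117 + 0.000309) = 91 kip.

R_2 = 91 kip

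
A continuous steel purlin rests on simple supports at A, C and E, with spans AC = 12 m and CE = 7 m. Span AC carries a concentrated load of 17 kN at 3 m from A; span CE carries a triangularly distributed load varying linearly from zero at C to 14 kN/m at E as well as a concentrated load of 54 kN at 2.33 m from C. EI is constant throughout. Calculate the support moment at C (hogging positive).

Take M_C as the redundant. Released structure: two simple spans AC and CE with a hinge at C.
Rotations at C on the released spans (each span's end-slope, ×1/EI):
  span AC: point load 17 at a = 3: Pab(L + a)/(6LEI) = 95.62/EI
  span CE: triangular load, peak 14: 7w₀L³/(360EI) = 93.37/EI
  span CE: point load 54 at a = 2.33: Pab(L + b)/(6LEI) = 163.3/EI
  relative rotation θ_0 = (95.62 + 256.6)/EI = 352.3/EI
A unit hogging moment at C produces rotation L₁/(3EI) + L₂/(3EI) = 6.333/EI.
Slope continuity at C: θ_0 = M_C·6.333/EI, so M_C = 352.3/6.333 = 55.62 kN·m (hogging).

M_C = 55.62 kN·m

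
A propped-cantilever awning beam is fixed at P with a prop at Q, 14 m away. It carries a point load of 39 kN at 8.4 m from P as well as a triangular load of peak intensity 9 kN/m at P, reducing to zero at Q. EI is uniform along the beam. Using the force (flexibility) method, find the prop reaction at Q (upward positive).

Remove the prop at Q; the released (primary) structure is a cantilever built in at P.
Downward deflection at the released point Q due to the loads:
  point load 39 at a = 8.4: Pa²(3L − a)/(6EI) = 15410/EI
  triangular load, peak 9 at the fixed end: w₀L⁴/(30EI) = 11525/EI
  δ_0 = 26935/EI
Tip deflection under a unit load at Q: L³/(3EI) = 914.7/EI.
The prop prevents deflection at Q: R_Q = δ_0/δ_{QQ} = 26935/914.7 = 29.45 kN.

R_Q = 29.45 kN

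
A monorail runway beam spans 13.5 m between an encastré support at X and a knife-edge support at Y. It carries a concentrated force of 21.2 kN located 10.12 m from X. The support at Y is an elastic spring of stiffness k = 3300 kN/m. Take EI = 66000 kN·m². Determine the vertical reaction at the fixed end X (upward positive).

R_X = 8.115 kN

Choose R_Y as the redundant. The primary structure is the cantilever fixed at X.
Free-end deflection of the primary structure under the applied loading (downward +):
  point load 21.2 at a = 10.12: Pa²(3L − a)/(6EI) = 10993/EI
Tip deflection under a unit load at Y: L³/(3EI) = 820.1/EI.
With EI = 66000 kN·m²: δ_0 = 0.16657 m and δ_{YY} = 0.012426 m/kN.
Compatibility — the spring shortens by R_Y/k under the reaction it provides: δ_0 − R_Y·δ_{YY} = R_Y/k. With 1/k = 0.000303 m/kN, R_Y = δ_0 / (δ_{YY} + 1/k) = 0.16657 / (0.012426 + 0.000303) = 13.09 kN.
Vertical equilibrium: R_X = ΣP − R_Y = 21.2 − 13.09 = 8.115 kN.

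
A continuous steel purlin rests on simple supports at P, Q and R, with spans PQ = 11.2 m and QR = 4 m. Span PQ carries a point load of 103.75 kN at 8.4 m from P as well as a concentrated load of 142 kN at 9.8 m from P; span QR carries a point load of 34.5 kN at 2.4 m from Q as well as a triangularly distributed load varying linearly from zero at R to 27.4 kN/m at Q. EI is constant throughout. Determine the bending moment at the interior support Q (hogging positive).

M_Q = 274.4 kN·m

Insert a hinge at Q; M_Q is the redundant, and each span becomes simply supported.
Discontinuity in slope at Q on the released structure — sum the simple-span end rotations:
  span PQ: point load 103.75 at a = 8.4: Pab(L + a)/(6LEI) = 711.7/EI
  span PQ: point load 142 at a = 9.8: Pab(L + a)/(6LEI) = 608.8/EI
  span QR: point load 34.5 at a = 2.4: Pab(L + b)/(6LEI) = 30.91/EI
  span QR: triangular load, peak 27.4: w₀L³/(45EI) = 38.97/EI
  relative rotation θ_0 = (1321 + 69.88)/EI = 1390/EI
A unit hogging moment at Q produces rotation L₁/(3EI) + L₂/(3EI) = 5.067/EI.
Compatibility: M_Q·(L₁+L₂)/(3EI) = θ_0, giving M_Q = 274.4 kN·m (hogging).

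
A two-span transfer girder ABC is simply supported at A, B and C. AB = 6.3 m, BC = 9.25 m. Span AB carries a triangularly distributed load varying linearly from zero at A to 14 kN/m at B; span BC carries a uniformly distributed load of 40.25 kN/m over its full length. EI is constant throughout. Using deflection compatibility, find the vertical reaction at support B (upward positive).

Take M_B as the redundant. Released structure: two simple spans AB and BC with a hinge at B.
Discontinuity in slope at B on the released structure — sum the simple-span end rotations:
  span AB: triangular load, peak 14: w₀L³/(45EI) = 77.79/EI
  span BC: UDL 40.25: wL³/(24EI) = 1327/EI
  relative rotation θ_0 = (77.79 + 1327)/EI = 1405/EI
A unit hogging moment at B produces rotation L₁/(3EI) + L₂/(3EI) = 5.183/EI.
Slope continuity at B: θ_0 = M_B·5.183/EI, so M_B = 1405/5.183 = 271.1 kN·m (hogging).
Span AB, ΣM about A with M_B applied at B: R_B^{AB}·6.3 = 185.2 + 271.1, so R_B^{AB} = 72.43 kN and R_A = 44.1 − 72.43 = -28.33 kN.
Span BC, ΣM about C: R_B^{BC}·9.25 = 1722 + 271.1, so R_B^{BC} = 215.5 kN and R_C = 372.3 − 215.5 = 156.8 kN.
R_B = 72.43 + 215.5 = 287.9 kN.

R_B = 287.9 kN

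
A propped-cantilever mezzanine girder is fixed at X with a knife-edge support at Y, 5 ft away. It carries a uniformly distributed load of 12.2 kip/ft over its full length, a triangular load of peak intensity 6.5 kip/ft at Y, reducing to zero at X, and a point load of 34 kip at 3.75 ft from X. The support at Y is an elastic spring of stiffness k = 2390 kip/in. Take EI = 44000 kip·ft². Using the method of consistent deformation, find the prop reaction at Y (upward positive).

R_Y = 51.43 kip

Take the reaction at Y as the redundant and release it; the primary structure is a cantilever fixed at X.
Deflection at Y on the released cantilever, summing each load's contribution:
  UDL 12.2: wL⁴/(8EI) = 953.1/EI
  triangular load, peak 6.5 at the free end: 11w₀L⁴/(120EI) = 372.4/EI
  point load 34 at a = 3.75: Pa²(3L − a)/(6EI) = 896.5/EI
  δ_0 = 2222/EI
Flexibility coefficient — unit upward force at Y: δ_{YY} = L³/(3EI) = 41.67/EI.
With EI = 44000 kip·ft²: δ_0 = 0.0505 ft and δ_{YY} = 0.000947 ft/kip.
Compatibility — the spring shortens by R_Y/k under the reaction it provides: δ_0 − R_Y·δ_{YY} = R_Y/k. With 1/k = 1/(2390×12) ft/kip = 0.000035 ft/kip, R_Y = δ_0 / (δ_{YY} + 1/k) = 0.0505 / (0.000947 + 0.000035) = 51.43 kip.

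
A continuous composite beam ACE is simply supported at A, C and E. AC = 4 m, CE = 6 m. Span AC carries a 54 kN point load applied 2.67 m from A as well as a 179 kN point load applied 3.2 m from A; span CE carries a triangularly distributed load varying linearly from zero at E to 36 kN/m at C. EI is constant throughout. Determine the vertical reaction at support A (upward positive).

Take M_C as the redundant. Released structure: two simple spans AC and CE with a hinge at C.
Discontinuity in slope at C on the released structure — sum the simple-span end rotations:
  span AC: point load 54 at a = 2.67: Pab(L + a)/(6LEI) = 53.29/EI
  span AC: point load 179 at a = 3.2: Pab(L + a)/(6LEI) = 137.5/EI
  span CE: triangular load, peak 36: w₀L³/(45EI) = 172.8/EI
  relative rotation θ_0 = (190.8 + 172.8)/EI = 363.6/EI
A unit hogging moment at C produces rotation L₁/(3EI) + L₂/(3EI) = 3.333/EI.
Slope continuity at C: θ_0 = M_C·3.333/EI, so M_C = 363.6/3.333 = 109.1 kN·m (hogging).
Span AC, ΣM about A with M_C applied at C: R_C^{AC}·4 = 717 + 109.1, so R_C^{AC} = 206.5 kN and R_A = 233 − 206.5 = 26.49 kN.

R_A = 26.49 kN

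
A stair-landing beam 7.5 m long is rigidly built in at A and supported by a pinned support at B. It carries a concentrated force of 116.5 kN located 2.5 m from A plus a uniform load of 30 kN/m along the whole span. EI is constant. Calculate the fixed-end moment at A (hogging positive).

Take the reaction at B as the redundant and release it; the primary structure is a cantilever fixed at A.
Free-end deflection of the primary structure under the applied loading (downward +):
  point load 116.5 at a = 2.5: Pa²(3L − a)/(6EI) = 2427/EI
  UDL 30: wL⁴/(8EI) = 11865/EI
  δ_0 = 14292/EI
Flexibility coefficient — unit upward force at B: δ_{BB} = L³/(3EI) = 140.6/EI.
Compatibility at B: δ_0 − R_B·δ_{BB} = 0, so R_B = 14292/140.6 = 101.6 kN.
Moment equilibrium about A: M_A = Σ(load moments about A) − R_B·L = 1135 − 101.6×7.5 = 372.7 kN·m.

M_A = 372.7 kN·m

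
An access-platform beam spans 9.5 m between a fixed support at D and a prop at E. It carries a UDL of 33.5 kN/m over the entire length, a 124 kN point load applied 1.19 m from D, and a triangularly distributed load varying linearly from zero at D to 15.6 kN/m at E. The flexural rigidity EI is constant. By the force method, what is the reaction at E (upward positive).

Choose R_E as the redundant. The primary structure is the cantilever fixed at D.
Downward deflection at the released point E due to the loads:
  UDL 33.5: wL⁴/(8EI) = 34107/EI
  point load 124 at a = 1.19: Pa²(3L − a)/(6EI) = 799.3/EI
  triangular load, peak 15.6 at the free end: 11w₀L⁴/(120EI) = 11647/EI
  δ_0 = 46554/EI
Flexibility coefficient — unit upward force at E: δ_{EE} = L³/(3EI) = 285.8/EI.
Compatibility at E: δ_0 − R_E·δ_{EE} = 0, so R_E = 46554/285.8 = 162.9 kN.

R_E = 162.9 kN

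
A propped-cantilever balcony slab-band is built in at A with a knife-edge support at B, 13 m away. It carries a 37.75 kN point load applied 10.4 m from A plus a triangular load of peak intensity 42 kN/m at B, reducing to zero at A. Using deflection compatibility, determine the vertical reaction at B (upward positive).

R_B = 176.7 kN

Take the reaction at B as the redundant and release it; the primary structure is a cantilever fixed at A.
Deflection at B on the released cantilever, summing each load's contribution:
  point load 37.75 at a = 10.4: Pa²(3L − a)/(6EI) = 19462/EI
  triangular load, peak 42 at the free end: 11w₀L⁴/(120EI) = 109960/EI
  δ_0 = 129422/EI
Flexibility coefficient — unit upward force at B: δ_{BB} = L³/(3EI) = 732.3/EI.
The prop prevents deflection at B: R_B = δ_0/δ_{BB} = 129422/732.3 = 176.7 kN.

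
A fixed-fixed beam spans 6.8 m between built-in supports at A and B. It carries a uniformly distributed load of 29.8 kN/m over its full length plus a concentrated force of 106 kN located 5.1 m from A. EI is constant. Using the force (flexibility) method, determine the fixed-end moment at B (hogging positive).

M_B = 216.2 kN·m

Release both end moments; the primary structure is a simply-supported span AB with redundants M_A and M_B.
Simple-span end rotations at A and B under the given loads:
  at A: UDL 29.8: wL³/(24EI) = 390.4/EI
  at B: UDL 29.8: wL³/(24EI) = 390.4/EI
  at A: point load 106 at a = 5.1: Pab(L + b)/(6LEI) = 191.5/EI
  at B: point load 106 at a = 5.1: Pab(L + a)/(6LEI) = 268/EI
  θ_A0 = 581.9/EI,  θ_B0 = 658.5/EI
Flexibility coefficients: a unit moment at one end gives L/(3EI) there and L/(6EI) at the far end, so f₁₁ = f₂₂ = 2.267/EI and f₁₂ = f₂₁ = 1.133/EI.
Compatibility — zero rotation at each built-in end:
  2.267 M_A + 1.133 M_B = 581.9
  1.133 M_A + 2.267 M_B = 658.5
Solving the pair gives M_A = 148.6 kN·m and M_B = 216.2 kN·m (hogging).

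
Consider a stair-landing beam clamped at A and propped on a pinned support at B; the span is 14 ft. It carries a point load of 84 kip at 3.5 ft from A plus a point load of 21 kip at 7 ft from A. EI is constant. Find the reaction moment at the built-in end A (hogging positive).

M_A = 248.1 kip·ft

Choose R_B as the redundant. The primary structure is the cantilever fixed at A.
Deflection at B on the released cantilever, summing each load's contribution:
  point load 84 at a = 3.5: Pa²(3L − a)/(6EI) = 6603/EI
  point load 21 at a = 7: Pa²(3L − a)/(6EI) = 6002/EI
  δ_0 = 12605/EI
Flexibility coefficient — unit upward force at B: δ_{BB} = L³/(3EI) = 914.7/EI.
Compatibility at B: δ_0 − R_B·δ_{BB} = 0, so R_B = 12605/914.7 = 13.78 kip.
Moment equilibrium about A: M_A = Σ(load moments about A) − R_B·L = 441 − 13.78×14 = 248.1 kip·ft.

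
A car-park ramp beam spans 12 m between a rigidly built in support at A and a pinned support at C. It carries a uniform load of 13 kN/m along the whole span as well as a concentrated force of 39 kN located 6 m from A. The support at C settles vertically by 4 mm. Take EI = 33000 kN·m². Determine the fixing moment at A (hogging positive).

M_A = 324.5 kN·m

Choose R_C as the redundant. The primary structure is the cantilever fixed at A.
Primary-structure tip deflection at C by superposition:
  UDL 13: wL⁴/(8EI) = 33696/EI
  point load 39 at a = 6: Pa²(3L − a)/(6EI) = 7020/EI
  δ_0 = 40716/EI
Flexibility coefficient — unit upward force at C: δ_{CC} = L³/(3EI) = 576/EI.
With EI = 33000 kN·m²: δ_0 = 1.2338 m and δ_{CC} = 0.017455 m/kN.
Compatibility — the beam at C must follow the support down by 0.004 m: δ_0 − R_C·δ_{CC} = 0.004, so R_C = (1.2338 − 0.004)/0.017455 = 70.46 kN.
Moment equilibrium about A: M_A = Σ(load moments about A) − R_C·L = 1170 − 70.46×12 = 324.5 kN·m.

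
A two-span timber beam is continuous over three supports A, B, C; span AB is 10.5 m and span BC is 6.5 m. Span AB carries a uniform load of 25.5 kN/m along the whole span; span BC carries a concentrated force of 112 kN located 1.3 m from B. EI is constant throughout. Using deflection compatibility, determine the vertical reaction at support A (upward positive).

Release continuity at B by inserting a hinge; the redundant is the internal moment M_B. The primary structure is two simply-supported spans AB and BC.
End slopes at the hinge B, treating each span as simply supported:
  span AB: UDL 25.5: wL³/(24EI) = 1230/EI
  span BC: point load 112 at a = 1.3: Pab(L + b)/(6LEI) = 227.1/EI
  relative rotation θ_0 = (1230 + 227.1)/EI = 1457/EI
A unit hogging moment at B produces rotation L₁/(3EI) + L₂/(3EI) = 5.667/EI.
Slope continuity at B: θ_0 = M_B·5.667/EI, so M_B = 1457/5.667 = 257.1 kN·m (hogging).
Span AB, ΣM about A with M_B applied at B: R_B^{AB}·10.5 = 1406 + 257.1, so R_B^{AB} = 158.4 kN and R_A = 267.8 − 158.4 = 109.4 kN.

R_A = 109.4 kN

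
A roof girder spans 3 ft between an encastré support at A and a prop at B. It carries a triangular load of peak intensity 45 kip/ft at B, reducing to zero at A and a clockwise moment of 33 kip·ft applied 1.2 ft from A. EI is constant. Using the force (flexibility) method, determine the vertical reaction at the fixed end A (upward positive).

Release the roller at B. Primary structure: cantilever fixed at A.
Downward deflection at the released point B due to the loads:
  triangular load, peak 45 at the free end: 11w₀L⁴/(120EI) = 334.1/EI
  clockwise couple 33 at a = 1.2: M₀a(2L − a)/(2EI) = 95.04/EI
  δ_0 = 429.2/EI
Tip deflection under a unit load at B: L³/(3EI) = 9/EI.
Compatibility at B: δ_0 − R_B·δ_{BB} = 0, so R_B = 429.2/9 = 47.69 kip.
Vertical equilibrium: R_A = ΣP − R_B = 67.5 − 47.69 = 19.82 kip.

R_A = 19.82 kip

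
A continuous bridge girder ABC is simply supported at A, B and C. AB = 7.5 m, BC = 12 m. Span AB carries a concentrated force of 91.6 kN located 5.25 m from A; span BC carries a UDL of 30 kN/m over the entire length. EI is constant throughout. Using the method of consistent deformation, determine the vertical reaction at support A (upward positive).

R_A = -23.12 kN

Insert a hinge at B; M_B is the redundant, and each span becomes simply supported.
Discontinuity in slope at B on the released structure — sum the simple-span end rotations:
  span AB: point load 91.6 at a = 5.25: Pab(L + a)/(6LEI) = 306.6/EI
  span BC: UDL 30: wL³/(24EI) = 2160/EI
  relative rotation θ_0 = (306.6 + 2160)/EI = 2467/EI
A unit hogging moment at B produces rotation L₁/(3EI) + L₂/(3EI) = 6.5/EI.
Slope continuity at B: θ_0 = M_B·6.5/EI, so M_B = 2467/6.5 = 379.5 kN·m (hogging).
Span AB, ΣM about A with M_B applied at B: R_B^{AB}·7.5 = 480.9 + 379.5, so R_B^{AB} = 114.7 kN and R_A = 91.6 − 114.7 = -23.12 kN.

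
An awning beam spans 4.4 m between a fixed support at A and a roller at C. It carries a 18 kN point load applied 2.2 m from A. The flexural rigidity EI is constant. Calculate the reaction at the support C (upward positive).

Take the reaction at C as the redundant and release it; the primary structure is a cantilever fixed at A.
Deflection at C on the released cantilever, summing each load's contribution:
  point load 18 at a = 2.2: Pa²(3L − a)/(6EI) = 159.7/EI
Flexibility coefficient — unit upward force at C: δ_{CC} = L³/(3EI) = 28.39/EI.
Compatibility at C: δ_0 − R_C·δ_{CC} = 0, so R_C = 159.7/28.39 = 5.625 kN.

R_C = 5.625 kN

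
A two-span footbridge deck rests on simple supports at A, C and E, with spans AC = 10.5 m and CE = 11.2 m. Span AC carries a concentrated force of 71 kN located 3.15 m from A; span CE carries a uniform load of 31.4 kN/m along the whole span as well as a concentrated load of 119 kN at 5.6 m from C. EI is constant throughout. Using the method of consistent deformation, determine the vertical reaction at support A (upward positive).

Take M_C as the redundant. Released structure: two simple spans AC and CE with a hinge at C.
End slopes at the hinge C, treating each span as simply supported:
  span AC: point load 71 at a = 3.15: Pab(L + a)/(6LEI) = 356.2/EI
  span CE: UDL 31.4: wL³/(24EI) = 1838/EI
  span CE: point load 119 at a = 5.6: Pab(L + b)/(6LEI) = 933/EI
  relative rotation θ_0 = (356.2 + 2771)/EI = 3127/EI
A unit hogging moment at C produces rotation L₁/(3EI) + L₂/(3EI) = 7.233/EI.
Compatibility: M_C·(L₁+L₂)/(3EI) = θ_0, giving M_C = 432.3 kN·m (hogging).
Span AC, ΣM about A with M_C applied at C: R_C^{AC}·10.5 = 223.7 + 432.3, so R_C^{AC} = 62.47 kN and R_A = 71 − 62.47 = 8.525 kN.

R_A = 8.525 kN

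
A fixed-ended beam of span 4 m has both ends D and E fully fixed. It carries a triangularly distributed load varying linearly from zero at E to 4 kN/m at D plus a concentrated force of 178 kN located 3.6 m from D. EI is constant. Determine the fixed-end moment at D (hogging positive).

M_D = 9.608 kN·m

Release both end moments; the primary structure is a simply-supported span DE with redundants M_D and M_E.
On the primary (simply-supported) span, the end slopes from the loading are:
  at D: triangular load, peak 4: w₀L³/(45EI) = 5.689/EI
  at E: triangular load, peak 4: 7w₀L³/(360EI) = 4.978/EI
  at D: point load 178 at a = 3.6: Pab(L + b)/(6LEI) = 46.99/EI
  at E: point load 178 at a = 3.6: Pab(L + a)/(6LEI) = 81.17/EI
  θ_D0 = 52.68/EI,  θ_E0 = 86.15/EI
Flexibility coefficients: a unit moment at one end gives L/(3EI) there and L/(6EI) at the far end, so f₁₁ = f₂₂ = 1.333/EI and f₁₂ = f₂₁ = 0.6667/EI.
Compatibility — zero rotation at each built-in end:
  1.333 M_D + 0.6667 M_E = 52.68
  0.6667 M_D + 1.333 M_E = 86.15
Solving the pair gives M_D = 9.608 kN·m and M_E = 59.81 kN·m (hogging).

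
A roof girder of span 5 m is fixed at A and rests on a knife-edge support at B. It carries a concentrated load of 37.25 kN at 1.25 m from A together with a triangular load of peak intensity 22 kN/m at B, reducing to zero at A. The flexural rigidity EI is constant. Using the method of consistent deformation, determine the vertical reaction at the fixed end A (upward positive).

Choose R_B as the redundant. The primary structure is the cantilever fixed at A.
Downward deflection at the released point B due to the loads:
  point load 37.25 at a = 1.25: Pa²(3L − a)/(6EI) = 133.4/EI
  triangular load, peak 22 at the free end: 11w₀L⁴/(120EI) = 1260/EI
  δ_0 = 1394/EI
Tip deflection under a unit load at B: L³/(3EI) = 41.67/EI.
The prop prevents deflection at B: R_B = δ_0/δ_{BB} = 1394/41.67 = 33.45 kN.
Vertical equilibrium: R_A = ΣP − R_B = 92.25 − 33.45 = 58.8 kN.

R_A = 58.8 kN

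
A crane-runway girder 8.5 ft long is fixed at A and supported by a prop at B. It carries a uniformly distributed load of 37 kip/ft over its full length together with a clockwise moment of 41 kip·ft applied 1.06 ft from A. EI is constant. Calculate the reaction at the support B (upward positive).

Take the reaction at B as the redundant and release it; the primary structure is a cantilever fixed at A.
Free-end deflection of the primary structure under the applied loading (downward +):
  UDL 37: wL⁴/(8EI) = 24143/EI
  clockwise couple 41 at a = 1.06: M₀a(2L − a)/(2EI) = 346.4/EI
  δ_0 = 24489/EI
Flexibility coefficient — unit upward force at B: δ_{BB} = L³/(3EI) = 204.7/EI.
Compatibility at B: δ_0 − R_B·δ_{BB} = 0, so R_B = 24489/204.7 = 119.6 kip.

R_B = 119.6 kip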